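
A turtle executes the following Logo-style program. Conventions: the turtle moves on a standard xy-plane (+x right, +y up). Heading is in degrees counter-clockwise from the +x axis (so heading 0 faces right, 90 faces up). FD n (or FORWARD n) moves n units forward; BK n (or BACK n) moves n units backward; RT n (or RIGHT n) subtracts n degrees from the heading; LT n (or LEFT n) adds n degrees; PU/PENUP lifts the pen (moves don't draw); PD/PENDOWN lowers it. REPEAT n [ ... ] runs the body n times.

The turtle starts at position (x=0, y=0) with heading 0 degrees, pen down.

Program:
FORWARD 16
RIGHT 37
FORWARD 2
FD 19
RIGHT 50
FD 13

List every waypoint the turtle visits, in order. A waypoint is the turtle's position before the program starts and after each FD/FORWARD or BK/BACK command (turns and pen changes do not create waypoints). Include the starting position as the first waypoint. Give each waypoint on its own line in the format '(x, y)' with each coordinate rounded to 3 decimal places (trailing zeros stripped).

Executing turtle program step by step:
Start: pos=(0,0), heading=0, pen down
FD 16: (0,0) -> (16,0) [heading=0, draw]
RT 37: heading 0 -> 323
FD 2: (16,0) -> (17.597,-1.204) [heading=323, draw]
FD 19: (17.597,-1.204) -> (32.771,-12.638) [heading=323, draw]
RT 50: heading 323 -> 273
FD 13: (32.771,-12.638) -> (33.452,-25.62) [heading=273, draw]
Final: pos=(33.452,-25.62), heading=273, 4 segment(s) drawn
Waypoints (5 total):
(0, 0)
(16, 0)
(17.597, -1.204)
(32.771, -12.638)
(33.452, -25.62)

Answer: (0, 0)
(16, 0)
(17.597, -1.204)
(32.771, -12.638)
(33.452, -25.62)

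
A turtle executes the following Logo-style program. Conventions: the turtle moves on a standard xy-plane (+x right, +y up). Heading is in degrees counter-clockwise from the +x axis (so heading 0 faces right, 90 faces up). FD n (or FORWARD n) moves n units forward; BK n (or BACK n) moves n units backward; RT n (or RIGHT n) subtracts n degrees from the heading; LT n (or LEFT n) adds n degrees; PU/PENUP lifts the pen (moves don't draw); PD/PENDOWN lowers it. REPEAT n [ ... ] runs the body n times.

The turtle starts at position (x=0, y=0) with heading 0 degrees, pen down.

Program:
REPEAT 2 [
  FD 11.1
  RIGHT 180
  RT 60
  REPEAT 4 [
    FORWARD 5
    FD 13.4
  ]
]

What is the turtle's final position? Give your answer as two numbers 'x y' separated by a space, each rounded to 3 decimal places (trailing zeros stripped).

Answer: -68.05 9.613

Derivation:
Executing turtle program step by step:
Start: pos=(0,0), heading=0, pen down
REPEAT 2 [
  -- iteration 1/2 --
  FD 11.1: (0,0) -> (11.1,0) [heading=0, draw]
  RT 180: heading 0 -> 180
  RT 60: heading 180 -> 120
  REPEAT 4 [
    -- iteration 1/4 --
    FD 5: (11.1,0) -> (8.6,4.33) [heading=120, draw]
    FD 13.4: (8.6,4.33) -> (1.9,15.935) [heading=120, draw]
    -- iteration 2/4 --
    FD 5: (1.9,15.935) -> (-0.6,20.265) [heading=120, draw]
    FD 13.4: (-0.6,20.265) -> (-7.3,31.87) [heading=120, draw]
    -- iteration 3/4 --
    FD 5: (-7.3,31.87) -> (-9.8,36.2) [heading=120, draw]
    FD 13.4: (-9.8,36.2) -> (-16.5,47.805) [heading=120, draw]
    -- iteration 4/4 --
    FD 5: (-16.5,47.805) -> (-19,52.135) [heading=120, draw]
    FD 13.4: (-19,52.135) -> (-25.7,63.739) [heading=120, draw]
  ]
  -- iteration 2/2 --
  FD 11.1: (-25.7,63.739) -> (-31.25,73.352) [heading=120, draw]
  RT 180: heading 120 -> 300
  RT 60: heading 300 -> 240
  REPEAT 4 [
    -- iteration 1/4 --
    FD 5: (-31.25,73.352) -> (-33.75,69.022) [heading=240, draw]
    FD 13.4: (-33.75,69.022) -> (-40.45,57.417) [heading=240, draw]
    -- iteration 2/4 --
    FD 5: (-40.45,57.417) -> (-42.95,53.087) [heading=240, draw]
    FD 13.4: (-42.95,53.087) -> (-49.65,41.483) [heading=240, draw]
    -- iteration 3/4 --
    FD 5: (-49.65,41.483) -> (-52.15,37.152) [heading=240, draw]
    FD 13.4: (-52.15,37.152) -> (-58.85,25.548) [heading=240, draw]
    -- iteration 4/4 --
    FD 5: (-58.85,25.548) -> (-61.35,21.218) [heading=240, draw]
    FD 13.4: (-61.35,21.218) -> (-68.05,9.613) [heading=240, draw]
  ]
]
Final: pos=(-68.05,9.613), heading=240, 18 segment(s) drawn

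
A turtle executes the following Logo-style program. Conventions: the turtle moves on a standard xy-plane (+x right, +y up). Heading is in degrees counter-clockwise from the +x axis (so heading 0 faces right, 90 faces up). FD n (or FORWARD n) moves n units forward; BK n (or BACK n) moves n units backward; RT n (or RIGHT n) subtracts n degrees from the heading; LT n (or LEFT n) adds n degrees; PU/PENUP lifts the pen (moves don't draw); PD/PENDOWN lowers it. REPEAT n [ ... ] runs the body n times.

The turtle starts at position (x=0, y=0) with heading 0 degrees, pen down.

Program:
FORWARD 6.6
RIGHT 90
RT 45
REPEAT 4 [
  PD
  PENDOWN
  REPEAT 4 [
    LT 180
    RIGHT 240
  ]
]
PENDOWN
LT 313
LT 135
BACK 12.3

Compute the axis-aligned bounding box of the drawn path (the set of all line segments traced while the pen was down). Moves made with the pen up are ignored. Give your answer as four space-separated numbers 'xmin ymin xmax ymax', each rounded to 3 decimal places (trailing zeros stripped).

Answer: 0 -11.763 6.6 0

Derivation:
Executing turtle program step by step:
Start: pos=(0,0), heading=0, pen down
FD 6.6: (0,0) -> (6.6,0) [heading=0, draw]
RT 90: heading 0 -> 270
RT 45: heading 270 -> 225
REPEAT 4 [
  -- iteration 1/4 --
  PD: pen down
  PD: pen down
  REPEAT 4 [
    -- iteration 1/4 --
    LT 180: heading 225 -> 45
    RT 240: heading 45 -> 165
    -- iteration 2/4 --
    LT 180: heading 165 -> 345
    RT 240: heading 345 -> 105
    -- iteration 3/4 --
    LT 180: heading 105 -> 285
    RT 240: heading 285 -> 45
    -- iteration 4/4 --
    LT 180: heading 45 -> 225
    RT 240: heading 225 -> 345
  ]
  -- iteration 2/4 --
  PD: pen down
  PD: pen down
  REPEAT 4 [
    -- iteration 1/4 --
    LT 180: heading 345 -> 165
    RT 240: heading 165 -> 285
    -- iteration 2/4 --
    LT 180: heading 285 -> 105
    RT 240: heading 105 -> 225
    -- iteration 3/4 --
    LT 180: heading 225 -> 45
    RT 240: heading 45 -> 165
    -- iteration 4/4 --
    LT 180: heading 165 -> 345
    RT 240: heading 345 -> 105
  ]
  -- iteration 3/4 --
  PD: pen down
  PD: pen down
  REPEAT 4 [
    -- iteration 1/4 --
    LT 180: heading 105 -> 285
    RT 240: heading 285 -> 45
    -- iteration 2/4 --
    LT 180: heading 45 -> 225
    RT 240: heading 225 -> 345
    -- iteration 3/4 --
    LT 180: heading 345 -> 165
    RT 240: heading 165 -> 285
    -- iteration 4/4 --
    LT 180: heading 285 -> 105
    RT 240: heading 105 -> 225
  ]
  -- iteration 4/4 --
  PD: pen down
  PD: pen down
  REPEAT 4 [
    -- iteration 1/4 --
    LT 180: heading 225 -> 45
    RT 240: heading 45 -> 165
    -- iteration 2/4 --
    LT 180: heading 165 -> 345
    RT 240: heading 345 -> 105
    -- iteration 3/4 --
    LT 180: heading 105 -> 285
    RT 240: heading 285 -> 45
    -- iteration 4/4 --
    LT 180: heading 45 -> 225
    RT 240: heading 225 -> 345
  ]
]
PD: pen down
LT 313: heading 345 -> 298
LT 135: heading 298 -> 73
BK 12.3: (6.6,0) -> (3.004,-11.763) [heading=73, draw]
Final: pos=(3.004,-11.763), heading=73, 2 segment(s) drawn

Segment endpoints: x in {0, 3.004, 6.6}, y in {-11.763, 0}
xmin=0, ymin=-11.763, xmax=6.6, ymax=0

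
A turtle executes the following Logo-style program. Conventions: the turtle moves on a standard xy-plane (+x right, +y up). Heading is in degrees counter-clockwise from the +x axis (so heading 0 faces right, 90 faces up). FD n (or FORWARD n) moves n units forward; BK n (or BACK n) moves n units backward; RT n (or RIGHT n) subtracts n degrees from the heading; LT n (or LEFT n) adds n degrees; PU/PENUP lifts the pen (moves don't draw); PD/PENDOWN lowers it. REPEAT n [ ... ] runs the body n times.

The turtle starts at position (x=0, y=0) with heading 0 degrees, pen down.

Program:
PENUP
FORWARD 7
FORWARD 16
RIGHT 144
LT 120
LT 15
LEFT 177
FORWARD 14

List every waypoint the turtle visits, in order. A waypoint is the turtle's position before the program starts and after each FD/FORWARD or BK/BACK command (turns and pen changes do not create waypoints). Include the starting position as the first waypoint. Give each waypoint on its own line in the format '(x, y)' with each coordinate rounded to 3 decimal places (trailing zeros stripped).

Answer: (0, 0)
(7, 0)
(23, 0)
(9.306, 2.911)

Derivation:
Executing turtle program step by step:
Start: pos=(0,0), heading=0, pen down
PU: pen up
FD 7: (0,0) -> (7,0) [heading=0, move]
FD 16: (7,0) -> (23,0) [heading=0, move]
RT 144: heading 0 -> 216
LT 120: heading 216 -> 336
LT 15: heading 336 -> 351
LT 177: heading 351 -> 168
FD 14: (23,0) -> (9.306,2.911) [heading=168, move]
Final: pos=(9.306,2.911), heading=168, 0 segment(s) drawn
Waypoints (4 total):
(0, 0)
(7, 0)
(23, 0)
(9.306, 2.911)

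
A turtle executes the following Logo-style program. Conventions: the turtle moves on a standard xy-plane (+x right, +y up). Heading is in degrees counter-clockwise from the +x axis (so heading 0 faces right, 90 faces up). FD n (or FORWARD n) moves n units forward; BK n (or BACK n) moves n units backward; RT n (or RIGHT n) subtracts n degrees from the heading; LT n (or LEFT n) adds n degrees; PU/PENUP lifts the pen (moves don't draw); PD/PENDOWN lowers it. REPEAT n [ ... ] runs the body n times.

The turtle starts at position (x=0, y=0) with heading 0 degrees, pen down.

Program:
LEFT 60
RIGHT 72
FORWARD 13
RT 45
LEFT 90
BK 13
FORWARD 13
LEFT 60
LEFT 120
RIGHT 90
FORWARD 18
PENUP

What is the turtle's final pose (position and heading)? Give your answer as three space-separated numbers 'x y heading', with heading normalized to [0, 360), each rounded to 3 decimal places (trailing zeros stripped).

Executing turtle program step by step:
Start: pos=(0,0), heading=0, pen down
LT 60: heading 0 -> 60
RT 72: heading 60 -> 348
FD 13: (0,0) -> (12.716,-2.703) [heading=348, draw]
RT 45: heading 348 -> 303
LT 90: heading 303 -> 33
BK 13: (12.716,-2.703) -> (1.813,-9.783) [heading=33, draw]
FD 13: (1.813,-9.783) -> (12.716,-2.703) [heading=33, draw]
LT 60: heading 33 -> 93
LT 120: heading 93 -> 213
RT 90: heading 213 -> 123
FD 18: (12.716,-2.703) -> (2.912,12.393) [heading=123, draw]
PU: pen up
Final: pos=(2.912,12.393), heading=123, 4 segment(s) drawn

Answer: 2.912 12.393 123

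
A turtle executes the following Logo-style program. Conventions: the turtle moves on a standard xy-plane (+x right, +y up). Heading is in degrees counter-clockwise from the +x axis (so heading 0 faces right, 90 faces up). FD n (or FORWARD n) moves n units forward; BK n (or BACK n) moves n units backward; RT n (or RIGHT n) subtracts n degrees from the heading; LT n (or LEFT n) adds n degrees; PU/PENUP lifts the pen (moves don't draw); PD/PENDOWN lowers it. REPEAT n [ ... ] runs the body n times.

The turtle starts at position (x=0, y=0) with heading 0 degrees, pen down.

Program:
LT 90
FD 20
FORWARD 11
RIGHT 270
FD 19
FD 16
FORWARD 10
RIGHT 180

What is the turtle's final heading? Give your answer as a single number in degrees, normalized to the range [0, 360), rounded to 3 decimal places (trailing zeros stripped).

Answer: 0

Derivation:
Executing turtle program step by step:
Start: pos=(0,0), heading=0, pen down
LT 90: heading 0 -> 90
FD 20: (0,0) -> (0,20) [heading=90, draw]
FD 11: (0,20) -> (0,31) [heading=90, draw]
RT 270: heading 90 -> 180
FD 19: (0,31) -> (-19,31) [heading=180, draw]
FD 16: (-19,31) -> (-35,31) [heading=180, draw]
FD 10: (-35,31) -> (-45,31) [heading=180, draw]
RT 180: heading 180 -> 0
Final: pos=(-45,31), heading=0, 5 segment(s) drawn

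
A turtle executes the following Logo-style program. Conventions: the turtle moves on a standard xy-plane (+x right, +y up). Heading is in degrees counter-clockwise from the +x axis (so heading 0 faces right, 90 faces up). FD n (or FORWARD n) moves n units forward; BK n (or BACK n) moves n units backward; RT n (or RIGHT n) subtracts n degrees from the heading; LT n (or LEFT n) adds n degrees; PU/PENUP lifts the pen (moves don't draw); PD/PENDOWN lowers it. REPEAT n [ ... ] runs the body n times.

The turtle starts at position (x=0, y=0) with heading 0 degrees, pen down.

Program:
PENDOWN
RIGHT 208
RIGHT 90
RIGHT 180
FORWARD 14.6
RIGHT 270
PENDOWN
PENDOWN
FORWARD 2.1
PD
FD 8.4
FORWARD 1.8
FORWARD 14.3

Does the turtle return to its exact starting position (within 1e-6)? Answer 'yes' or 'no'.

Answer: no

Derivation:
Executing turtle program step by step:
Start: pos=(0,0), heading=0, pen down
PD: pen down
RT 208: heading 0 -> 152
RT 90: heading 152 -> 62
RT 180: heading 62 -> 242
FD 14.6: (0,0) -> (-6.854,-12.891) [heading=242, draw]
RT 270: heading 242 -> 332
PD: pen down
PD: pen down
FD 2.1: (-6.854,-12.891) -> (-5,-13.877) [heading=332, draw]
PD: pen down
FD 8.4: (-5,-13.877) -> (2.417,-17.82) [heading=332, draw]
FD 1.8: (2.417,-17.82) -> (4.006,-18.666) [heading=332, draw]
FD 14.3: (4.006,-18.666) -> (16.632,-25.379) [heading=332, draw]
Final: pos=(16.632,-25.379), heading=332, 5 segment(s) drawn

Start position: (0, 0)
Final position: (16.632, -25.379)
Distance = 30.343; >= 1e-6 -> NOT closed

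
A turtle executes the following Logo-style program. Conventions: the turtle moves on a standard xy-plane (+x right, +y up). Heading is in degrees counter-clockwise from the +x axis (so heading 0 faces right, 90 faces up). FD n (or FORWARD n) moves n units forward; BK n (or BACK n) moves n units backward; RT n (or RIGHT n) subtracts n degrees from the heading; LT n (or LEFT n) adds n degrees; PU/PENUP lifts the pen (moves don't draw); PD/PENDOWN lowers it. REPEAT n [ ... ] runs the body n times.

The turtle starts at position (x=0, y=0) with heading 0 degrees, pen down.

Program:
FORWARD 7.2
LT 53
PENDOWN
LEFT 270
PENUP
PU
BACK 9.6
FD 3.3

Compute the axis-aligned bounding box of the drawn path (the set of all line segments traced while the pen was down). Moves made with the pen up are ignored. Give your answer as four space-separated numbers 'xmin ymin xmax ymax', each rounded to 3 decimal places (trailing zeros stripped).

Answer: 0 0 7.2 0

Derivation:
Executing turtle program step by step:
Start: pos=(0,0), heading=0, pen down
FD 7.2: (0,0) -> (7.2,0) [heading=0, draw]
LT 53: heading 0 -> 53
PD: pen down
LT 270: heading 53 -> 323
PU: pen up
PU: pen up
BK 9.6: (7.2,0) -> (-0.467,5.777) [heading=323, move]
FD 3.3: (-0.467,5.777) -> (2.169,3.791) [heading=323, move]
Final: pos=(2.169,3.791), heading=323, 1 segment(s) drawn

Segment endpoints: x in {0, 7.2}, y in {0}
xmin=0, ymin=0, xmax=7.2, ymax=0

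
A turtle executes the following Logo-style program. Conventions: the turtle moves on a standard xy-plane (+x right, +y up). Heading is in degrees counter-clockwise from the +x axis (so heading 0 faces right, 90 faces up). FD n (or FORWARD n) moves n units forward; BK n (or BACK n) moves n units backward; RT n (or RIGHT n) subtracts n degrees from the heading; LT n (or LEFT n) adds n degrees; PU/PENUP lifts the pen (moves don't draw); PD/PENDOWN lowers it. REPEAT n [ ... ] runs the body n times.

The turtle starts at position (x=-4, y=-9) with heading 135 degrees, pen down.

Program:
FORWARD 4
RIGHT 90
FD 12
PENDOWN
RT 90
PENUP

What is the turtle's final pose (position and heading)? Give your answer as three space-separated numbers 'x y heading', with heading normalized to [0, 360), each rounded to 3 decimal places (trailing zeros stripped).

Executing turtle program step by step:
Start: pos=(-4,-9), heading=135, pen down
FD 4: (-4,-9) -> (-6.828,-6.172) [heading=135, draw]
RT 90: heading 135 -> 45
FD 12: (-6.828,-6.172) -> (1.657,2.314) [heading=45, draw]
PD: pen down
RT 90: heading 45 -> 315
PU: pen up
Final: pos=(1.657,2.314), heading=315, 2 segment(s) drawn

Answer: 1.657 2.314 315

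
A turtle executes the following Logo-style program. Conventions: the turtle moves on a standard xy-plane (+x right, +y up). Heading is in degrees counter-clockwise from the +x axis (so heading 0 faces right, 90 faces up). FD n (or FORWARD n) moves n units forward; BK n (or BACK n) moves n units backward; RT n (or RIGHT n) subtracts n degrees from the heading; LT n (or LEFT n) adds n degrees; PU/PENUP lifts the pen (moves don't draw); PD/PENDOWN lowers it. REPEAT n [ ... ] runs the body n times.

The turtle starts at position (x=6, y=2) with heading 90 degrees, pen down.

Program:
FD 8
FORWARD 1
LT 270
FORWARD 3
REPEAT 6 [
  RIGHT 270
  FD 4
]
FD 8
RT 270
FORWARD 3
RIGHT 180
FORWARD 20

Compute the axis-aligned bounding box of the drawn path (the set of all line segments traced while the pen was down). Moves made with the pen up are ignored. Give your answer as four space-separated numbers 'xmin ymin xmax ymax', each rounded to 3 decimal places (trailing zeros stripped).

Executing turtle program step by step:
Start: pos=(6,2), heading=90, pen down
FD 8: (6,2) -> (6,10) [heading=90, draw]
FD 1: (6,10) -> (6,11) [heading=90, draw]
LT 270: heading 90 -> 0
FD 3: (6,11) -> (9,11) [heading=0, draw]
REPEAT 6 [
  -- iteration 1/6 --
  RT 270: heading 0 -> 90
  FD 4: (9,11) -> (9,15) [heading=90, draw]
  -- iteration 2/6 --
  RT 270: heading 90 -> 180
  FD 4: (9,15) -> (5,15) [heading=180, draw]
  -- iteration 3/6 --
  RT 270: heading 180 -> 270
  FD 4: (5,15) -> (5,11) [heading=270, draw]
  -- iteration 4/6 --
  RT 270: heading 270 -> 0
  FD 4: (5,11) -> (9,11) [heading=0, draw]
  -- iteration 5/6 --
  RT 270: heading 0 -> 90
  FD 4: (9,11) -> (9,15) [heading=90, draw]
  -- iteration 6/6 --
  RT 270: heading 90 -> 180
  FD 4: (9,15) -> (5,15) [heading=180, draw]
]
FD 8: (5,15) -> (-3,15) [heading=180, draw]
RT 270: heading 180 -> 270
FD 3: (-3,15) -> (-3,12) [heading=270, draw]
RT 180: heading 270 -> 90
FD 20: (-3,12) -> (-3,32) [heading=90, draw]
Final: pos=(-3,32), heading=90, 12 segment(s) drawn

Segment endpoints: x in {-3, -3, -3, 5, 5, 5, 6, 6, 9, 9}, y in {2, 10, 11, 11, 12, 15, 15, 15, 15, 32}
xmin=-3, ymin=2, xmax=9, ymax=32

Answer: -3 2 9 32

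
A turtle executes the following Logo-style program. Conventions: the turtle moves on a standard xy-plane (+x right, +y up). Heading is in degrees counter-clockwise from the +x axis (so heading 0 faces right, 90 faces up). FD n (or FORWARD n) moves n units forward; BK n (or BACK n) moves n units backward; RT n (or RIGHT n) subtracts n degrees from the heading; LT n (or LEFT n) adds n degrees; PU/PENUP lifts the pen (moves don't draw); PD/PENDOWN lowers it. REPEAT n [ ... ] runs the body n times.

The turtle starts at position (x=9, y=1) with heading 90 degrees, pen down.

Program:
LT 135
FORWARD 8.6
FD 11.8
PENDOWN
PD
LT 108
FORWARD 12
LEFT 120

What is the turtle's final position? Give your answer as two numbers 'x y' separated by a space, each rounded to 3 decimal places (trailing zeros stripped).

Answer: 5.267 -18.873

Derivation:
Executing turtle program step by step:
Start: pos=(9,1), heading=90, pen down
LT 135: heading 90 -> 225
FD 8.6: (9,1) -> (2.919,-5.081) [heading=225, draw]
FD 11.8: (2.919,-5.081) -> (-5.425,-13.425) [heading=225, draw]
PD: pen down
PD: pen down
LT 108: heading 225 -> 333
FD 12: (-5.425,-13.425) -> (5.267,-18.873) [heading=333, draw]
LT 120: heading 333 -> 93
Final: pos=(5.267,-18.873), heading=93, 3 segment(s) drawn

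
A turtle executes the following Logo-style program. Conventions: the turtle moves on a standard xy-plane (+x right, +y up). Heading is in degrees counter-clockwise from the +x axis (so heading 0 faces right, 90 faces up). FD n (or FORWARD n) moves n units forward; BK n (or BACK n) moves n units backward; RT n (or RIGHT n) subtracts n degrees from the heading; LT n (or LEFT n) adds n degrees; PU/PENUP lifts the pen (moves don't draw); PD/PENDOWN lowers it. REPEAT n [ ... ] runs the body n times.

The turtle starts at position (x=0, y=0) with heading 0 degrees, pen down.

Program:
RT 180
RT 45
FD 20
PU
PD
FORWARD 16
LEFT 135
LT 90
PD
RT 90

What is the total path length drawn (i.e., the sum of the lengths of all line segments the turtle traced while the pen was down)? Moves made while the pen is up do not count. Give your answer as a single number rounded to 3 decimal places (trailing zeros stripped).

Answer: 36

Derivation:
Executing turtle program step by step:
Start: pos=(0,0), heading=0, pen down
RT 180: heading 0 -> 180
RT 45: heading 180 -> 135
FD 20: (0,0) -> (-14.142,14.142) [heading=135, draw]
PU: pen up
PD: pen down
FD 16: (-14.142,14.142) -> (-25.456,25.456) [heading=135, draw]
LT 135: heading 135 -> 270
LT 90: heading 270 -> 0
PD: pen down
RT 90: heading 0 -> 270
Final: pos=(-25.456,25.456), heading=270, 2 segment(s) drawn

Segment lengths:
  seg 1: (0,0) -> (-14.142,14.142), length = 20
  seg 2: (-14.142,14.142) -> (-25.456,25.456), length = 16
Total = 36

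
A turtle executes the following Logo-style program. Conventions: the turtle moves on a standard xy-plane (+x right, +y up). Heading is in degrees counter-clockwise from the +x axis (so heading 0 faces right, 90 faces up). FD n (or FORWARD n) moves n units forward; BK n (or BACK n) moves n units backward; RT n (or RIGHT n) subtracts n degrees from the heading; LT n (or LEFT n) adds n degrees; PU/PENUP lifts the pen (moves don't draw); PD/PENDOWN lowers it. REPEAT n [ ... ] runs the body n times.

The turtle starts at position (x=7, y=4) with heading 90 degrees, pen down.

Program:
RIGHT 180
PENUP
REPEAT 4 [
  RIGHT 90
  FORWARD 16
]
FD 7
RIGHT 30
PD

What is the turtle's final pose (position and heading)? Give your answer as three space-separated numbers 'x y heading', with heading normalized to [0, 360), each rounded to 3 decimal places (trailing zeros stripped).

Answer: 7 -3 240

Derivation:
Executing turtle program step by step:
Start: pos=(7,4), heading=90, pen down
RT 180: heading 90 -> 270
PU: pen up
REPEAT 4 [
  -- iteration 1/4 --
  RT 90: heading 270 -> 180
  FD 16: (7,4) -> (-9,4) [heading=180, move]
  -- iteration 2/4 --
  RT 90: heading 180 -> 90
  FD 16: (-9,4) -> (-9,20) [heading=90, move]
  -- iteration 3/4 --
  RT 90: heading 90 -> 0
  FD 16: (-9,20) -> (7,20) [heading=0, move]
  -- iteration 4/4 --
  RT 90: heading 0 -> 270
  FD 16: (7,20) -> (7,4) [heading=270, move]
]
FD 7: (7,4) -> (7,-3) [heading=270, move]
RT 30: heading 270 -> 240
PD: pen down
Final: pos=(7,-3), heading=240, 0 segment(s) drawn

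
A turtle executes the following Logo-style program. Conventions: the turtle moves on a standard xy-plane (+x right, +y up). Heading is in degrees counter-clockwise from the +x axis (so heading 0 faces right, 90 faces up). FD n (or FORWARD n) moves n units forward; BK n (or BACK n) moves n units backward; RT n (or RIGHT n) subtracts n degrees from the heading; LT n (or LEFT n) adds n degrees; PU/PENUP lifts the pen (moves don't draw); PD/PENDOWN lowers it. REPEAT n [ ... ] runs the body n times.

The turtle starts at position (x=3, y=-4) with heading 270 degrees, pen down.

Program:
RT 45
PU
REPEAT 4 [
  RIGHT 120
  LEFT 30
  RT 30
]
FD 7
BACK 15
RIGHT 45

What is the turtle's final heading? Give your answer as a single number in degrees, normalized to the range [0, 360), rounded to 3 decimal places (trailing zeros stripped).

Answer: 60

Derivation:
Executing turtle program step by step:
Start: pos=(3,-4), heading=270, pen down
RT 45: heading 270 -> 225
PU: pen up
REPEAT 4 [
  -- iteration 1/4 --
  RT 120: heading 225 -> 105
  LT 30: heading 105 -> 135
  RT 30: heading 135 -> 105
  -- iteration 2/4 --
  RT 120: heading 105 -> 345
  LT 30: heading 345 -> 15
  RT 30: heading 15 -> 345
  -- iteration 3/4 --
  RT 120: heading 345 -> 225
  LT 30: heading 225 -> 255
  RT 30: heading 255 -> 225
  -- iteration 4/4 --
  RT 120: heading 225 -> 105
  LT 30: heading 105 -> 135
  RT 30: heading 135 -> 105
]
FD 7: (3,-4) -> (1.188,2.761) [heading=105, move]
BK 15: (1.188,2.761) -> (5.071,-11.727) [heading=105, move]
RT 45: heading 105 -> 60
Final: pos=(5.071,-11.727), heading=60, 0 segment(s) drawn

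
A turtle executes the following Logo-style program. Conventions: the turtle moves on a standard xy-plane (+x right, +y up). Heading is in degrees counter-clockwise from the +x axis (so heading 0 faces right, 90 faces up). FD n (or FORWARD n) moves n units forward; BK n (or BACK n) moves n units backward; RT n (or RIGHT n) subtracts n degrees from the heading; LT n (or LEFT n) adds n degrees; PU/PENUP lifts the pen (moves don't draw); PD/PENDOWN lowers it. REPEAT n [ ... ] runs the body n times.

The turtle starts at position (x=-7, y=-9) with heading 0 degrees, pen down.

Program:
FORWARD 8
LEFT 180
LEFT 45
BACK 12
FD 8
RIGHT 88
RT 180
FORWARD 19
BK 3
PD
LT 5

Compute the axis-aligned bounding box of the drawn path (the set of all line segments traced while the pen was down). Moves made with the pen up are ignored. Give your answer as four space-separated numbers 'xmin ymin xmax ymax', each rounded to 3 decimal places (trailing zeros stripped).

Answer: -7 -19.13 17.724 -0.515

Derivation:
Executing turtle program step by step:
Start: pos=(-7,-9), heading=0, pen down
FD 8: (-7,-9) -> (1,-9) [heading=0, draw]
LT 180: heading 0 -> 180
LT 45: heading 180 -> 225
BK 12: (1,-9) -> (9.485,-0.515) [heading=225, draw]
FD 8: (9.485,-0.515) -> (3.828,-6.172) [heading=225, draw]
RT 88: heading 225 -> 137
RT 180: heading 137 -> 317
FD 19: (3.828,-6.172) -> (17.724,-19.13) [heading=317, draw]
BK 3: (17.724,-19.13) -> (15.53,-17.084) [heading=317, draw]
PD: pen down
LT 5: heading 317 -> 322
Final: pos=(15.53,-17.084), heading=322, 5 segment(s) drawn

Segment endpoints: x in {-7, 1, 3.828, 9.485, 15.53, 17.724}, y in {-19.13, -17.084, -9, -6.172, -0.515}
xmin=-7, ymin=-19.13, xmax=17.724, ymax=-0.515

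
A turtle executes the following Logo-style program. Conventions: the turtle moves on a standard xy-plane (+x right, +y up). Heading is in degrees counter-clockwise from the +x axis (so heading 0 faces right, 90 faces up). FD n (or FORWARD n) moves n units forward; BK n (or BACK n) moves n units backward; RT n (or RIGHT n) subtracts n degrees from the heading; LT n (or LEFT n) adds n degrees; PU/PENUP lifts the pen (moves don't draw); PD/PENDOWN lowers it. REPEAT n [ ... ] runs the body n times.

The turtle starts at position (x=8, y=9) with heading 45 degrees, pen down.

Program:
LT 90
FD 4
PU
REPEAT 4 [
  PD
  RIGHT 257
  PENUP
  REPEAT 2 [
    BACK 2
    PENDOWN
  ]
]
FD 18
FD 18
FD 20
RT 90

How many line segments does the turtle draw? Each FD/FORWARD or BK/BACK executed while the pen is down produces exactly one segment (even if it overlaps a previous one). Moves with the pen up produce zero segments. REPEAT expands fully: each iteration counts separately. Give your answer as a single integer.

Executing turtle program step by step:
Start: pos=(8,9), heading=45, pen down
LT 90: heading 45 -> 135
FD 4: (8,9) -> (5.172,11.828) [heading=135, draw]
PU: pen up
REPEAT 4 [
  -- iteration 1/4 --
  PD: pen down
  RT 257: heading 135 -> 238
  PU: pen up
  REPEAT 2 [
    -- iteration 1/2 --
    BK 2: (5.172,11.828) -> (6.231,13.525) [heading=238, move]
    PD: pen down
    -- iteration 2/2 --
    BK 2: (6.231,13.525) -> (7.291,15.221) [heading=238, draw]
    PD: pen down
  ]
  -- iteration 2/4 --
  PD: pen down
  RT 257: heading 238 -> 341
  PU: pen up
  REPEAT 2 [
    -- iteration 1/2 --
    BK 2: (7.291,15.221) -> (5.4,15.872) [heading=341, move]
    PD: pen down
    -- iteration 2/2 --
    BK 2: (5.4,15.872) -> (3.509,16.523) [heading=341, draw]
    PD: pen down
  ]
  -- iteration 3/4 --
  PD: pen down
  RT 257: heading 341 -> 84
  PU: pen up
  REPEAT 2 [
    -- iteration 1/2 --
    BK 2: (3.509,16.523) -> (3.3,14.534) [heading=84, move]
    PD: pen down
    -- iteration 2/2 --
    BK 2: (3.3,14.534) -> (3.091,12.545) [heading=84, draw]
    PD: pen down
  ]
  -- iteration 4/4 --
  PD: pen down
  RT 257: heading 84 -> 187
  PU: pen up
  REPEAT 2 [
    -- iteration 1/2 --
    BK 2: (3.091,12.545) -> (5.076,12.789) [heading=187, move]
    PD: pen down
    -- iteration 2/2 --
    BK 2: (5.076,12.789) -> (7.061,13.032) [heading=187, draw]
    PD: pen down
  ]
]
FD 18: (7.061,13.032) -> (-10.805,10.839) [heading=187, draw]
FD 18: (-10.805,10.839) -> (-28.67,8.645) [heading=187, draw]
FD 20: (-28.67,8.645) -> (-48.521,6.208) [heading=187, draw]
RT 90: heading 187 -> 97
Final: pos=(-48.521,6.208), heading=97, 8 segment(s) drawn
Segments drawn: 8

Answer: 8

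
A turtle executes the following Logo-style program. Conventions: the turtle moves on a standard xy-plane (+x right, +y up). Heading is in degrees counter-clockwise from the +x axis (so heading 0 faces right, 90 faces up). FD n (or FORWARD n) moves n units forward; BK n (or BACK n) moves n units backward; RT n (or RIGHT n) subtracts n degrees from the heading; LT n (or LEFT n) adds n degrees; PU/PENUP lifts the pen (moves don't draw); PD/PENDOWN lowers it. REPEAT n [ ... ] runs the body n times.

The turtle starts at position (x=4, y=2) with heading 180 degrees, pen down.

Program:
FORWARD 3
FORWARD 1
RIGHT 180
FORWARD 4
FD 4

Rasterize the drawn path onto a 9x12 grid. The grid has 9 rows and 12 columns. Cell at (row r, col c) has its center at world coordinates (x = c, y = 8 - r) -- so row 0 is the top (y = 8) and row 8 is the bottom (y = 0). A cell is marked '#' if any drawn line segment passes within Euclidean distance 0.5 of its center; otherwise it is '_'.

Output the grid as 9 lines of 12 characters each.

Answer: ____________
____________
____________
____________
____________
____________
#########___
____________
____________

Derivation:
Segment 0: (4,2) -> (1,2)
Segment 1: (1,2) -> (0,2)
Segment 2: (0,2) -> (4,2)
Segment 3: (4,2) -> (8,2)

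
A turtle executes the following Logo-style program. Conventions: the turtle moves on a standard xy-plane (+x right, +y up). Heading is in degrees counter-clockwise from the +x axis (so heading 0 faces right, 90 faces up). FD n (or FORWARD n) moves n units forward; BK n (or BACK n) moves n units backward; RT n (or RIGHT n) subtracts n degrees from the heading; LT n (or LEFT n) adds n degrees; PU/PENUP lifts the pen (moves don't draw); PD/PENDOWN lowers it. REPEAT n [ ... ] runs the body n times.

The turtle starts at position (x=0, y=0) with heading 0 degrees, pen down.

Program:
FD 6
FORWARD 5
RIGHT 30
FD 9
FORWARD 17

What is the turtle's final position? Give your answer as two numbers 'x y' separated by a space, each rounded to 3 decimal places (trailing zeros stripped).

Executing turtle program step by step:
Start: pos=(0,0), heading=0, pen down
FD 6: (0,0) -> (6,0) [heading=0, draw]
FD 5: (6,0) -> (11,0) [heading=0, draw]
RT 30: heading 0 -> 330
FD 9: (11,0) -> (18.794,-4.5) [heading=330, draw]
FD 17: (18.794,-4.5) -> (33.517,-13) [heading=330, draw]
Final: pos=(33.517,-13), heading=330, 4 segment(s) drawn

Answer: 33.517 -13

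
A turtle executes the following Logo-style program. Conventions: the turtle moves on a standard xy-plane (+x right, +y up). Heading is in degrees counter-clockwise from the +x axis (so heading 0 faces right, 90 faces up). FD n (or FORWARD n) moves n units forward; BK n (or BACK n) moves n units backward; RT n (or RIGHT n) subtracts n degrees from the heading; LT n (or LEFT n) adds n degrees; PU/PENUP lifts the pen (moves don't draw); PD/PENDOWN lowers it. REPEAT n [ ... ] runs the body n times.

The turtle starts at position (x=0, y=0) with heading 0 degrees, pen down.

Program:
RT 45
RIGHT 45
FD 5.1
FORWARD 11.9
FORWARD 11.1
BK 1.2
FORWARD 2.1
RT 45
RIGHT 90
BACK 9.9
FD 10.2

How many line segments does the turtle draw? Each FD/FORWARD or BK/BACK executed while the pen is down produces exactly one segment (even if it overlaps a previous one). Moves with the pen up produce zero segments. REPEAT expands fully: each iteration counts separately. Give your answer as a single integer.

Answer: 7

Derivation:
Executing turtle program step by step:
Start: pos=(0,0), heading=0, pen down
RT 45: heading 0 -> 315
RT 45: heading 315 -> 270
FD 5.1: (0,0) -> (0,-5.1) [heading=270, draw]
FD 11.9: (0,-5.1) -> (0,-17) [heading=270, draw]
FD 11.1: (0,-17) -> (0,-28.1) [heading=270, draw]
BK 1.2: (0,-28.1) -> (0,-26.9) [heading=270, draw]
FD 2.1: (0,-26.9) -> (0,-29) [heading=270, draw]
RT 45: heading 270 -> 225
RT 90: heading 225 -> 135
BK 9.9: (0,-29) -> (7,-36) [heading=135, draw]
FD 10.2: (7,-36) -> (-0.212,-28.788) [heading=135, draw]
Final: pos=(-0.212,-28.788), heading=135, 7 segment(s) drawn
Segments drawn: 7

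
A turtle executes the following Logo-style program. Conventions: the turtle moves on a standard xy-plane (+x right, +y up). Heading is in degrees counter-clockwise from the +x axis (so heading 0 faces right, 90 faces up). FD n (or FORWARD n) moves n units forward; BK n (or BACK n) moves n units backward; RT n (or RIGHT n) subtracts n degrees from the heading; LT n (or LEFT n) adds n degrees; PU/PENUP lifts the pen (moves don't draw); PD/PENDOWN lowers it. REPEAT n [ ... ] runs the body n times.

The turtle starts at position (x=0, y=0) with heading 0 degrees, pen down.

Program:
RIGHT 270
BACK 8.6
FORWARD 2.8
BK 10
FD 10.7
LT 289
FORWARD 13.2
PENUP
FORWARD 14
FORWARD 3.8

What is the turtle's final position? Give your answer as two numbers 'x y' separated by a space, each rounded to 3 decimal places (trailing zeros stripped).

Executing turtle program step by step:
Start: pos=(0,0), heading=0, pen down
RT 270: heading 0 -> 90
BK 8.6: (0,0) -> (0,-8.6) [heading=90, draw]
FD 2.8: (0,-8.6) -> (0,-5.8) [heading=90, draw]
BK 10: (0,-5.8) -> (0,-15.8) [heading=90, draw]
FD 10.7: (0,-15.8) -> (0,-5.1) [heading=90, draw]
LT 289: heading 90 -> 19
FD 13.2: (0,-5.1) -> (12.481,-0.803) [heading=19, draw]
PU: pen up
FD 14: (12.481,-0.803) -> (25.718,3.755) [heading=19, move]
FD 3.8: (25.718,3.755) -> (29.311,4.993) [heading=19, move]
Final: pos=(29.311,4.993), heading=19, 5 segment(s) drawn

Answer: 29.311 4.993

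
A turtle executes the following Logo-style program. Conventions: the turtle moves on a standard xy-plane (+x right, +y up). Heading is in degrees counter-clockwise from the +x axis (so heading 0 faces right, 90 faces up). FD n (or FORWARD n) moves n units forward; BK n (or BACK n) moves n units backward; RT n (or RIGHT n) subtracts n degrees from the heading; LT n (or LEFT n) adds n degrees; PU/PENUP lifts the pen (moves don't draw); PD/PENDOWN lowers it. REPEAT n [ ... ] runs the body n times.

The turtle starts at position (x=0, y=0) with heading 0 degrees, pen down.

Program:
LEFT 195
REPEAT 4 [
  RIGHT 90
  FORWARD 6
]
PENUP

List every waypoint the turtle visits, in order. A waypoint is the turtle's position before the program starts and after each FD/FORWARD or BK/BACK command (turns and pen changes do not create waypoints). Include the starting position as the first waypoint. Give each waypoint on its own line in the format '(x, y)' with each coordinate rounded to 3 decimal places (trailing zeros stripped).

Executing turtle program step by step:
Start: pos=(0,0), heading=0, pen down
LT 195: heading 0 -> 195
REPEAT 4 [
  -- iteration 1/4 --
  RT 90: heading 195 -> 105
  FD 6: (0,0) -> (-1.553,5.796) [heading=105, draw]
  -- iteration 2/4 --
  RT 90: heading 105 -> 15
  FD 6: (-1.553,5.796) -> (4.243,7.348) [heading=15, draw]
  -- iteration 3/4 --
  RT 90: heading 15 -> 285
  FD 6: (4.243,7.348) -> (5.796,1.553) [heading=285, draw]
  -- iteration 4/4 --
  RT 90: heading 285 -> 195
  FD 6: (5.796,1.553) -> (0,0) [heading=195, draw]
]
PU: pen up
Final: pos=(0,0), heading=195, 4 segment(s) drawn
Waypoints (5 total):
(0, 0)
(-1.553, 5.796)
(4.243, 7.348)
(5.796, 1.553)
(0, 0)

Answer: (0, 0)
(-1.553, 5.796)
(4.243, 7.348)
(5.796, 1.553)
(0, 0)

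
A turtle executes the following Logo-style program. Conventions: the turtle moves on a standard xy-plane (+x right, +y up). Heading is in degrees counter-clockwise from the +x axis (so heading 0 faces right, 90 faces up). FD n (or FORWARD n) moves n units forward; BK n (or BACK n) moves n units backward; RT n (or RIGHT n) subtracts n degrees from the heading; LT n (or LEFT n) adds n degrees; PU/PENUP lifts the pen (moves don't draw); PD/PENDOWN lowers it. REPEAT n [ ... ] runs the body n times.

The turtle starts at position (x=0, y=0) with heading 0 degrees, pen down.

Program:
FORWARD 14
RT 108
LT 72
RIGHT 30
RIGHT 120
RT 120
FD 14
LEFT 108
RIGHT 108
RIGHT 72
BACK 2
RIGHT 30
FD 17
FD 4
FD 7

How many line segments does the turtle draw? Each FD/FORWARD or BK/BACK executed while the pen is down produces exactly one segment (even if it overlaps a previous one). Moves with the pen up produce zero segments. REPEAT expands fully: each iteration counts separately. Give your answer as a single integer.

Executing turtle program step by step:
Start: pos=(0,0), heading=0, pen down
FD 14: (0,0) -> (14,0) [heading=0, draw]
RT 108: heading 0 -> 252
LT 72: heading 252 -> 324
RT 30: heading 324 -> 294
RT 120: heading 294 -> 174
RT 120: heading 174 -> 54
FD 14: (14,0) -> (22.229,11.326) [heading=54, draw]
LT 108: heading 54 -> 162
RT 108: heading 162 -> 54
RT 72: heading 54 -> 342
BK 2: (22.229,11.326) -> (20.327,11.944) [heading=342, draw]
RT 30: heading 342 -> 312
FD 17: (20.327,11.944) -> (31.702,-0.689) [heading=312, draw]
FD 4: (31.702,-0.689) -> (34.379,-3.662) [heading=312, draw]
FD 7: (34.379,-3.662) -> (39.063,-8.864) [heading=312, draw]
Final: pos=(39.063,-8.864), heading=312, 6 segment(s) drawn
Segments drawn: 6

Answer: 6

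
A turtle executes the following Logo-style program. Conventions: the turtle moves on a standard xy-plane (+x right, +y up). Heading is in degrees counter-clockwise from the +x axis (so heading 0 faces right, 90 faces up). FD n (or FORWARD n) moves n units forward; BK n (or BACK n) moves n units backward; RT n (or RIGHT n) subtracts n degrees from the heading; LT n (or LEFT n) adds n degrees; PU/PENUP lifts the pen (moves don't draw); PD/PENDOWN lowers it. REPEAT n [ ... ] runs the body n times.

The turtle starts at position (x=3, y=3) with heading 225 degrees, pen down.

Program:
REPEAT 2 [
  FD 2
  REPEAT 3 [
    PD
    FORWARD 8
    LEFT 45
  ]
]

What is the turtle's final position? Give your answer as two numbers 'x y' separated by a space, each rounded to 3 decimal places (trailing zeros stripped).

Answer: 17.243 -4.071

Derivation:
Executing turtle program step by step:
Start: pos=(3,3), heading=225, pen down
REPEAT 2 [
  -- iteration 1/2 --
  FD 2: (3,3) -> (1.586,1.586) [heading=225, draw]
  REPEAT 3 [
    -- iteration 1/3 --
    PD: pen down
    FD 8: (1.586,1.586) -> (-4.071,-4.071) [heading=225, draw]
    LT 45: heading 225 -> 270
    -- iteration 2/3 --
    PD: pen down
    FD 8: (-4.071,-4.071) -> (-4.071,-12.071) [heading=270, draw]
    LT 45: heading 270 -> 315
    -- iteration 3/3 --
    PD: pen down
    FD 8: (-4.071,-12.071) -> (1.586,-17.728) [heading=315, draw]
    LT 45: heading 315 -> 0
  ]
  -- iteration 2/2 --
  FD 2: (1.586,-17.728) -> (3.586,-17.728) [heading=0, draw]
  REPEAT 3 [
    -- iteration 1/3 --
    PD: pen down
    FD 8: (3.586,-17.728) -> (11.586,-17.728) [heading=0, draw]
    LT 45: heading 0 -> 45
    -- iteration 2/3 --
    PD: pen down
    FD 8: (11.586,-17.728) -> (17.243,-12.071) [heading=45, draw]
    LT 45: heading 45 -> 90
    -- iteration 3/3 --
    PD: pen down
    FD 8: (17.243,-12.071) -> (17.243,-4.071) [heading=90, draw]
    LT 45: heading 90 -> 135
  ]
]
Final: pos=(17.243,-4.071), heading=135, 8 segment(s) drawn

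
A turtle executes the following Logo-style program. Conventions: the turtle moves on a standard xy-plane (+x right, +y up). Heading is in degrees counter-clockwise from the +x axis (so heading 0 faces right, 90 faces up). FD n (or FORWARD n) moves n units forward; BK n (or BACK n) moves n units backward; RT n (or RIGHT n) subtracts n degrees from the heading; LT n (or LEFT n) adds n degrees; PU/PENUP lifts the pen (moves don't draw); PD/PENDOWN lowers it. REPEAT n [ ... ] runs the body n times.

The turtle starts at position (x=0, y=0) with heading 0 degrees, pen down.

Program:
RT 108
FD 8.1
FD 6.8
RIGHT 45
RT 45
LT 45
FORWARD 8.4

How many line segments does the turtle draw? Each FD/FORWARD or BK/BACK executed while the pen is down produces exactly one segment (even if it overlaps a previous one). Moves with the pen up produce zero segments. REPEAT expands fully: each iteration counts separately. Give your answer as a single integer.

Executing turtle program step by step:
Start: pos=(0,0), heading=0, pen down
RT 108: heading 0 -> 252
FD 8.1: (0,0) -> (-2.503,-7.704) [heading=252, draw]
FD 6.8: (-2.503,-7.704) -> (-4.604,-14.171) [heading=252, draw]
RT 45: heading 252 -> 207
RT 45: heading 207 -> 162
LT 45: heading 162 -> 207
FD 8.4: (-4.604,-14.171) -> (-12.089,-17.984) [heading=207, draw]
Final: pos=(-12.089,-17.984), heading=207, 3 segment(s) drawn
Segments drawn: 3

Answer: 3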